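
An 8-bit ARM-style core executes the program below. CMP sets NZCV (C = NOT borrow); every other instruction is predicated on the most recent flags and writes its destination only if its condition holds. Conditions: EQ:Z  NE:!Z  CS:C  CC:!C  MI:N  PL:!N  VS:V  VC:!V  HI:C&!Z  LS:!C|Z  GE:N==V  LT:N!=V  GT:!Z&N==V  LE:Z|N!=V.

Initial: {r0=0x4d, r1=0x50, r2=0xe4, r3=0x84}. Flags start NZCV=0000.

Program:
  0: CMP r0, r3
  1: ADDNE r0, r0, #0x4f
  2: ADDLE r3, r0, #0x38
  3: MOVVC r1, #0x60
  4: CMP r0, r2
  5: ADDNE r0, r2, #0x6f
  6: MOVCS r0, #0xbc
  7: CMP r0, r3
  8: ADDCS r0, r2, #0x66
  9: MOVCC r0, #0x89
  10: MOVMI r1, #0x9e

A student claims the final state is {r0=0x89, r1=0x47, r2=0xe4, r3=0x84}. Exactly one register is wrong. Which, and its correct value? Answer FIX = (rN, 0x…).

[0] flags=1001 → (cmp)
[1] flags=1001 NE?T → r0=0x9c
[2] flags=1001 LE?F → skip
[3] flags=1001 VC?F → skip
[4] flags=1000 → (cmp)
[5] flags=1000 NE?T → r0=0x53
[6] flags=1000 CS?F → skip
[7] flags=1001 → (cmp)
[8] flags=1001 CS?F → skip
[9] flags=1001 CC?T → r0=0x89
[10] flags=1001 MI?T → r1=0x9e

FIX = (r1, 0x9e)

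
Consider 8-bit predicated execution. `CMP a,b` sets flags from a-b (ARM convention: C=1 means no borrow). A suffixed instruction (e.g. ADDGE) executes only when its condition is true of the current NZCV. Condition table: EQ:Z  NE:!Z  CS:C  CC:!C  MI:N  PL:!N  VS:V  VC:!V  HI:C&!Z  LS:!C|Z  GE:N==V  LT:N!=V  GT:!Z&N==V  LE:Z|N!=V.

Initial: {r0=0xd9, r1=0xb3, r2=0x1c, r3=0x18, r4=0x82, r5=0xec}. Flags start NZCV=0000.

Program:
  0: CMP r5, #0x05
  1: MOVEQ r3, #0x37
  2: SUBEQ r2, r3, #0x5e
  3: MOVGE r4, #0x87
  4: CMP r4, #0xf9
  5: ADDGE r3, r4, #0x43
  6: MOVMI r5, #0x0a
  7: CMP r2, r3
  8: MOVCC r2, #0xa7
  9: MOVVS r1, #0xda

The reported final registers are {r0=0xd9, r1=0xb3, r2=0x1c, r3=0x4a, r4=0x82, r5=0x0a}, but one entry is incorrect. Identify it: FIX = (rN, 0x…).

[0] flags=1010 → (cmp)
[1] flags=1010 EQ?F → skip
[2] flags=1010 EQ?F → skip
[3] flags=1010 GE?F → skip
[4] flags=1000 → (cmp)
[5] flags=1000 GE?F → skip
[6] flags=1000 MI?T → r5=0x0a
[7] flags=0010 → (cmp)
[8] flags=0010 CC?F → skip
[9] flags=0010 VS?F → skip

FIX = (r3, 0x18)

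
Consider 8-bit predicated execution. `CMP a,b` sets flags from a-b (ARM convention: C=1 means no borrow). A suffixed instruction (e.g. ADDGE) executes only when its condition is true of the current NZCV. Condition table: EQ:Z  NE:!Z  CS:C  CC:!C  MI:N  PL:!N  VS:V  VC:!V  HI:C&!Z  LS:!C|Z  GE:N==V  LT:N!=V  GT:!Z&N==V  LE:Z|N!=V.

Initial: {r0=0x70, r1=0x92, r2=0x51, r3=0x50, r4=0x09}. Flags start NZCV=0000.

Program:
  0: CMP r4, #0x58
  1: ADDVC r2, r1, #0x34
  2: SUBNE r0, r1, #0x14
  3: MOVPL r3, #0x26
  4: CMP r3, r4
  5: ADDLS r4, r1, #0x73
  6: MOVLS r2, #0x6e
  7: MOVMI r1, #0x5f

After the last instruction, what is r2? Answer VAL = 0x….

VAL = 0xc6

0: ✓ CMP  NZCV=1000
1: ✓ ADDVC  r2←0xc6
2: ✓ SUBNE  r0←0x7e
3: · MOVPL
4: ✓ CMP  NZCV=0010
5: · ADDLS
6: · MOVLS
7: · MOVMI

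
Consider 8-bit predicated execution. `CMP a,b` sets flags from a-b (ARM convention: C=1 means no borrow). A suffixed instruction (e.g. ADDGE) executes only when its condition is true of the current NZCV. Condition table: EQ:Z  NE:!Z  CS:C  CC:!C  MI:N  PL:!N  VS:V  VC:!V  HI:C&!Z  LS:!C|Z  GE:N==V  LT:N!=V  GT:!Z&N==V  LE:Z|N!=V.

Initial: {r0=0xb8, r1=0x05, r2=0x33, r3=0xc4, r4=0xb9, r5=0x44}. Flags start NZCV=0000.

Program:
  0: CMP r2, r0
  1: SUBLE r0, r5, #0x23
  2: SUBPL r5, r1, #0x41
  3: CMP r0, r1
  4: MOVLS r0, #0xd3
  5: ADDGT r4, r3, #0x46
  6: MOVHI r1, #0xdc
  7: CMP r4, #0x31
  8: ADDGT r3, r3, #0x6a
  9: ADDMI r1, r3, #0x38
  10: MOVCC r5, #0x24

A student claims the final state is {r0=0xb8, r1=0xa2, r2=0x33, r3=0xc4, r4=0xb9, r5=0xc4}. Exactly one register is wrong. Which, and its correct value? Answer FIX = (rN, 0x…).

FIX = (r1, 0xfc)

[0] flags=0000 → (cmp)
[1] flags=0000 LE?F → skip
[2] flags=0000 PL?T → r5=0xc4
[3] flags=1010 → (cmp)
[4] flags=1010 LS?F → skip
[5] flags=1010 GT?F → skip
[6] flags=1010 HI?T → r1=0xdc
[7] flags=1010 → (cmp)
[8] flags=1010 GT?F → skip
[9] flags=1010 MI?T → r1=0xfc
[10] flags=1010 CC?F → skip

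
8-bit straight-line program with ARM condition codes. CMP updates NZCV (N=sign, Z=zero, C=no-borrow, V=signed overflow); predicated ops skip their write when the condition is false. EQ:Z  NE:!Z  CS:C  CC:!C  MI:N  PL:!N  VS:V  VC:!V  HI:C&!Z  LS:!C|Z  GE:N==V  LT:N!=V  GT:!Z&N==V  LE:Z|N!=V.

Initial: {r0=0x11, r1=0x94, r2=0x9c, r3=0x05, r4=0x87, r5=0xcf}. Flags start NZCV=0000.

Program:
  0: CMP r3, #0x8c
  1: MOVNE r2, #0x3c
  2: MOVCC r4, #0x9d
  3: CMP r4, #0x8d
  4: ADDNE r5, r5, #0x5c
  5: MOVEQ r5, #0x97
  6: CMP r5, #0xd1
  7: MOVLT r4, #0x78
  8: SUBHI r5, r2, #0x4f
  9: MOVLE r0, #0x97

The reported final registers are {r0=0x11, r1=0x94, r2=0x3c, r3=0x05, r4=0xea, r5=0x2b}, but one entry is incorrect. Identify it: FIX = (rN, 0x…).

FIX = (r4, 0x9d)

0: ✓ CMP  NZCV=0000
1: ✓ MOVNE  r2←0x3c
2: ✓ MOVCC  r4←0x9d
3: ✓ CMP  NZCV=0010
4: ✓ ADDNE  r5←0x2b
5: · MOVEQ
6: ✓ CMP  NZCV=0000
7: · MOVLT
8: · SUBHI
9: · MOVLE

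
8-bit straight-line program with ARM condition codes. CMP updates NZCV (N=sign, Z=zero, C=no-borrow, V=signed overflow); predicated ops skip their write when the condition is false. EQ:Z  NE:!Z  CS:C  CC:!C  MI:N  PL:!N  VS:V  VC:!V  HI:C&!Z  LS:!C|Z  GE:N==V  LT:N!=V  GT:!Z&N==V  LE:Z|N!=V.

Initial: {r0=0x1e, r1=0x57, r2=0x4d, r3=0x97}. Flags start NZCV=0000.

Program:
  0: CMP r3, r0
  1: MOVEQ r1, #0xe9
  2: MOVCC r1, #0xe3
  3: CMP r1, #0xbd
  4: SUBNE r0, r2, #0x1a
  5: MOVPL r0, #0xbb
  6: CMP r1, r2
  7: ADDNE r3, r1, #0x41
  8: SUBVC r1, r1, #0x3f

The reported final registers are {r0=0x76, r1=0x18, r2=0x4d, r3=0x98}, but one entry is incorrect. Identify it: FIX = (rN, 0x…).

FIX = (r0, 0x33)

[0] flags=0011 → (cmp)
[1] flags=0011 EQ?F → skip
[2] flags=0011 CC?F → skip
[3] flags=1001 → (cmp)
[4] flags=1001 NE?T → r0=0x33
[5] flags=1001 PL?F → skip
[6] flags=0010 → (cmp)
[7] flags=0010 NE?T → r3=0x98
[8] flags=0010 VC?T → r1=0x18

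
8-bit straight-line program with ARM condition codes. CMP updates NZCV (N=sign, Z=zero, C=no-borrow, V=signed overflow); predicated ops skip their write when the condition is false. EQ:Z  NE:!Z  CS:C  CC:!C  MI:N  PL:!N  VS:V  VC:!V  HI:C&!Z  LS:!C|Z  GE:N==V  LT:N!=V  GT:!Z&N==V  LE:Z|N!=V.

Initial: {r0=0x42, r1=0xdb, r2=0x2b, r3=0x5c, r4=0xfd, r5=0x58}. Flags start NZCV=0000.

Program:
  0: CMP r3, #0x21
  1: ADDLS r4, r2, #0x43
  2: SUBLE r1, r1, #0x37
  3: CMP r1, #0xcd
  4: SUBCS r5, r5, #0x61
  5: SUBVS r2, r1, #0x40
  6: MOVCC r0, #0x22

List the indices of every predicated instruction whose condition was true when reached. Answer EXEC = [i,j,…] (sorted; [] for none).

[0] flags=0010 → (cmp)
[1] flags=0010 LS?F → skip
[2] flags=0010 LE?F → skip
[3] flags=0010 → (cmp)
[4] flags=0010 CS?T → r5=0xf7
[5] flags=0010 VS?F → skip
[6] flags=0010 CC?F → skip

EXEC = [4]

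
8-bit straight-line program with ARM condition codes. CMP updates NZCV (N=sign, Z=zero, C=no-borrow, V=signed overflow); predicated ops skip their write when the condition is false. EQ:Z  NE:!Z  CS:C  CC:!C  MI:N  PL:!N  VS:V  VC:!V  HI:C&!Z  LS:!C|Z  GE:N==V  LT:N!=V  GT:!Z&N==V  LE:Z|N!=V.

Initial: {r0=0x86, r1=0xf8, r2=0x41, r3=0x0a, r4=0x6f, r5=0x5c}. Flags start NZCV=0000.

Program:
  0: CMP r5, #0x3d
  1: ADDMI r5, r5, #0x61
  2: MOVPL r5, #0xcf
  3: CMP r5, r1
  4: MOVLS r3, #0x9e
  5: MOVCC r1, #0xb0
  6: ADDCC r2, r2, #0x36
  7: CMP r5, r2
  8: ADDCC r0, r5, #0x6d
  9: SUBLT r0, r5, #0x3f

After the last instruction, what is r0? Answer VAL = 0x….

VAL = 0x90

0: ✓ CMP  NZCV=0010
1: · ADDMI
2: ✓ MOVPL  r5←0xcf
3: ✓ CMP  NZCV=1000
4: ✓ MOVLS  r3←0x9e
5: ✓ MOVCC  r1←0xb0
6: ✓ ADDCC  r2←0x77
7: ✓ CMP  NZCV=0011
8: · ADDCC
9: ✓ SUBLT  r0←0x90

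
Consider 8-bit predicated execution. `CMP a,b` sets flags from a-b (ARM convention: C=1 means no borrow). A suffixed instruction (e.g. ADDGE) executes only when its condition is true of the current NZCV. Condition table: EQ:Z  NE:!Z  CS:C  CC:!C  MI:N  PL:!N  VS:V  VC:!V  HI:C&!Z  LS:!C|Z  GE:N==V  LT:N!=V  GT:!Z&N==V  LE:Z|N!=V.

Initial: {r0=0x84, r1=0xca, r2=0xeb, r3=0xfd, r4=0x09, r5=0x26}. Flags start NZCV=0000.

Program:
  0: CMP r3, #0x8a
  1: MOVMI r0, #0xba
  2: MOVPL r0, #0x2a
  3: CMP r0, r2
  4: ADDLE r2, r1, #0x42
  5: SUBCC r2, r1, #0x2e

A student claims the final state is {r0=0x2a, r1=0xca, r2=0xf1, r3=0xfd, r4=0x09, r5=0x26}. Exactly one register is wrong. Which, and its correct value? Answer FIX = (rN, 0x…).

[0] flags=0010 → (cmp)
[1] flags=0010 MI?F → skip
[2] flags=0010 PL?T → r0=0x2a
[3] flags=0000 → (cmp)
[4] flags=0000 LE?F → skip
[5] flags=0000 CC?T → r2=0x9c

FIX = (r2, 0x9c)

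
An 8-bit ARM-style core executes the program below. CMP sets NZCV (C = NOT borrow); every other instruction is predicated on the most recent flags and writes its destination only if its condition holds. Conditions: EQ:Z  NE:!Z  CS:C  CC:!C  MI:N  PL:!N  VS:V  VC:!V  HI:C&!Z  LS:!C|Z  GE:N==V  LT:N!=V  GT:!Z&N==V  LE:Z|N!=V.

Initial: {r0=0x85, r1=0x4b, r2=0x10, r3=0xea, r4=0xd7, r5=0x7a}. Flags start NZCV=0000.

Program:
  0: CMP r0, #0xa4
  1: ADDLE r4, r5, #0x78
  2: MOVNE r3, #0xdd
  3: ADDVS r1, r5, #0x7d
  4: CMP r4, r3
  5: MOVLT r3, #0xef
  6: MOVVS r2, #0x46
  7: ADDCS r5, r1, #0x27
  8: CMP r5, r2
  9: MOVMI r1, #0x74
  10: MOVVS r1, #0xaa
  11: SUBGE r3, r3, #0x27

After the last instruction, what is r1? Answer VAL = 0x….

0: ✓ CMP  NZCV=1000
1: ✓ ADDLE  r4←0xf2
2: ✓ MOVNE  r3←0xdd
3: · ADDVS
4: ✓ CMP  NZCV=0010
5: · MOVLT
6: · MOVVS
7: ✓ ADDCS  r5←0x72
8: ✓ CMP  NZCV=0010
9: · MOVMI
10: · MOVVS
11: ✓ SUBGE  r3←0xb6

VAL = 0x4b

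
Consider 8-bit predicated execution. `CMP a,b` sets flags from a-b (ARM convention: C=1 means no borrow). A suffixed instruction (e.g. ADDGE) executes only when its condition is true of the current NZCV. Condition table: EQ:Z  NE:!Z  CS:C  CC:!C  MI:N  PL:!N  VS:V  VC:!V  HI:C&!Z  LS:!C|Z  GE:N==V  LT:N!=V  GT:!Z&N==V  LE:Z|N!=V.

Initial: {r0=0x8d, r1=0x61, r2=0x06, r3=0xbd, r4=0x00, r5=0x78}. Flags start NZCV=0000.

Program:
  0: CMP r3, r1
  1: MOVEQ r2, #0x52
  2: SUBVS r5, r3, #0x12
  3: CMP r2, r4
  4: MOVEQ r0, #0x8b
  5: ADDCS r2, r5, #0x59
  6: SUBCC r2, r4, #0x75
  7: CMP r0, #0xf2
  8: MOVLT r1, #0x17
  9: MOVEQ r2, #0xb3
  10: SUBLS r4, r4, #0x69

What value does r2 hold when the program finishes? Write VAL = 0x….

VAL = 0x04

[0] flags=0011 → (cmp)
[1] flags=0011 EQ?F → skip
[2] flags=0011 VS?T → r5=0xab
[3] flags=0010 → (cmp)
[4] flags=0010 EQ?F → skip
[5] flags=0010 CS?T → r2=0x04
[6] flags=0010 CC?F → skip
[7] flags=1000 → (cmp)
[8] flags=1000 LT?T → r1=0x17
[9] flags=1000 EQ?F → skip
[10] flags=1000 LS?T → r4=0x97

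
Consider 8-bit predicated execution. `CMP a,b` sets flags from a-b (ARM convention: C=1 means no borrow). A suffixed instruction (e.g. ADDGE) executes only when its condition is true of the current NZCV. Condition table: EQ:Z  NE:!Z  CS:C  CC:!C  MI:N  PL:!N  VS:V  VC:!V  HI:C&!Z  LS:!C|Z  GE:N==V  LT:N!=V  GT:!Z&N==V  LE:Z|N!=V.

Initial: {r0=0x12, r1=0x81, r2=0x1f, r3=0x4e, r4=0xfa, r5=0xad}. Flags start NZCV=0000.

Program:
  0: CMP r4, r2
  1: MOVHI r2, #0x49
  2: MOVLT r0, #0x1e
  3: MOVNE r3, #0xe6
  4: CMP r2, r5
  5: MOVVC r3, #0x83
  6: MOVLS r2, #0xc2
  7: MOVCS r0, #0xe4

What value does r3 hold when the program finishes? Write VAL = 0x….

VAL = 0xe6

[0] flags=1010 → (cmp)
[1] flags=1010 HI?T → r2=0x49
[2] flags=1010 LT?T → r0=0x1e
[3] flags=1010 NE?T → r3=0xe6
[4] flags=1001 → (cmp)
[5] flags=1001 VC?F → skip
[6] flags=1001 LS?T → r2=0xc2
[7] flags=1001 CS?F → skip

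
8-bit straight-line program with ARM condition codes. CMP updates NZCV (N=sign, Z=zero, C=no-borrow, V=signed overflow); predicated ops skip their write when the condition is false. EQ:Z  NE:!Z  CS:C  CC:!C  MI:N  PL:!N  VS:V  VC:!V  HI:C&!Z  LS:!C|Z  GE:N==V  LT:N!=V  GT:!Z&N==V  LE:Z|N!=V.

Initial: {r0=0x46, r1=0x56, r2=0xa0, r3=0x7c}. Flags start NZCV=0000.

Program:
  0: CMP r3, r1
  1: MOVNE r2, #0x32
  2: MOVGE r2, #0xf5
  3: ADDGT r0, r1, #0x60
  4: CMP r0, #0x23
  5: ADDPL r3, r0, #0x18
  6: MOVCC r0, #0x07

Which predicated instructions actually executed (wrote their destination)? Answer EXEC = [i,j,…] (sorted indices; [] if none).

EXEC = [1,2,3]

[0] flags=0010 → (cmp)
[1] flags=0010 NE?T → r2=0x32
[2] flags=0010 GE?T → r2=0xf5
[3] flags=0010 GT?T → r0=0xb6
[4] flags=1010 → (cmp)
[5] flags=1010 PL?F → skip
[6] flags=1010 CC?F → skip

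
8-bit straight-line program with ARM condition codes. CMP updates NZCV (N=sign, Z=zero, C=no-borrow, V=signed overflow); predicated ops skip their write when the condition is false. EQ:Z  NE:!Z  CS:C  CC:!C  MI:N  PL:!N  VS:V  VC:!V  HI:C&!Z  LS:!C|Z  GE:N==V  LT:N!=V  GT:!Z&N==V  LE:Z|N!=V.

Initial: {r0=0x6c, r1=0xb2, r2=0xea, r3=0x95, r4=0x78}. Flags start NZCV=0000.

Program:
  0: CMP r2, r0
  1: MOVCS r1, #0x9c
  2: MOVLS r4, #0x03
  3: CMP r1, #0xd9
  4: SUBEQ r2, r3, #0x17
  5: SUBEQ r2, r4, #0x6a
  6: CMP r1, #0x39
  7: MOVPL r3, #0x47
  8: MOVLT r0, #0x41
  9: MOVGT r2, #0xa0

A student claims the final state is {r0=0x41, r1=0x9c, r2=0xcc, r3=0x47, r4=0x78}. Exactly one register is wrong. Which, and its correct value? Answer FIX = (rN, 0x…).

0: ✓ CMP  NZCV=0011
1: ✓ MOVCS  r1←0x9c
2: · MOVLS
3: ✓ CMP  NZCV=1000
4: · SUBEQ
5: · SUBEQ
6: ✓ CMP  NZCV=0011
7: ✓ MOVPL  r3←0x47
8: ✓ MOVLT  r0←0x41
9: · MOVGT

FIX = (r2, 0xea)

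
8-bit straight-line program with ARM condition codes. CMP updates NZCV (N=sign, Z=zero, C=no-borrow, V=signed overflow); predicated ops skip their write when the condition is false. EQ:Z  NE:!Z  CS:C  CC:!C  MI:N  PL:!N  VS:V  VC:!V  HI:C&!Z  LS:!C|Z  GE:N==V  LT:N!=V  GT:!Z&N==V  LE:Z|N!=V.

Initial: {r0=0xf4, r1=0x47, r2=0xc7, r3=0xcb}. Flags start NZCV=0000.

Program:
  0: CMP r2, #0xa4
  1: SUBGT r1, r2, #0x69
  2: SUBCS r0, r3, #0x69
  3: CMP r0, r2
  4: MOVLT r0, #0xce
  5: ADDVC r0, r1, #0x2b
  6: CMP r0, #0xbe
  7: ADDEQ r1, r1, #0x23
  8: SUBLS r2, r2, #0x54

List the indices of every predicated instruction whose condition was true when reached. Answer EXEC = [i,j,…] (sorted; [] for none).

EXEC = [1,2,8]

[0] flags=0010 → (cmp)
[1] flags=0010 GT?T → r1=0x5e
[2] flags=0010 CS?T → r0=0x62
[3] flags=1001 → (cmp)
[4] flags=1001 LT?F → skip
[5] flags=1001 VC?F → skip
[6] flags=1001 → (cmp)
[7] flags=1001 EQ?F → skip
[8] flags=1001 LS?T → r2=0x73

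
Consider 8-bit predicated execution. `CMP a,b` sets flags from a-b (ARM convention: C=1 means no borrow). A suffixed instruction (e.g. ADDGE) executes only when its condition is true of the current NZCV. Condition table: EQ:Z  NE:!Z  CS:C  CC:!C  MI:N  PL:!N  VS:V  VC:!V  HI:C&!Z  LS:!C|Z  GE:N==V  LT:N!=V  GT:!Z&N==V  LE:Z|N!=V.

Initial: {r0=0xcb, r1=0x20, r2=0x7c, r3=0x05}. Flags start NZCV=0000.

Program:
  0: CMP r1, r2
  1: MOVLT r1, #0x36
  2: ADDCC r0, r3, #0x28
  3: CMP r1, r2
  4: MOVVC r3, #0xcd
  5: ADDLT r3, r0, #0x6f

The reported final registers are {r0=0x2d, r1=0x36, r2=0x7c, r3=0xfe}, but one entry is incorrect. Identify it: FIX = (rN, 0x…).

FIX = (r3, 0x9c)

0: ✓ CMP  NZCV=1000
1: ✓ MOVLT  r1←0x36
2: ✓ ADDCC  r0←0x2d
3: ✓ CMP  NZCV=1000
4: ✓ MOVVC  r3←0xcd
5: ✓ ADDLT  r3←0x9c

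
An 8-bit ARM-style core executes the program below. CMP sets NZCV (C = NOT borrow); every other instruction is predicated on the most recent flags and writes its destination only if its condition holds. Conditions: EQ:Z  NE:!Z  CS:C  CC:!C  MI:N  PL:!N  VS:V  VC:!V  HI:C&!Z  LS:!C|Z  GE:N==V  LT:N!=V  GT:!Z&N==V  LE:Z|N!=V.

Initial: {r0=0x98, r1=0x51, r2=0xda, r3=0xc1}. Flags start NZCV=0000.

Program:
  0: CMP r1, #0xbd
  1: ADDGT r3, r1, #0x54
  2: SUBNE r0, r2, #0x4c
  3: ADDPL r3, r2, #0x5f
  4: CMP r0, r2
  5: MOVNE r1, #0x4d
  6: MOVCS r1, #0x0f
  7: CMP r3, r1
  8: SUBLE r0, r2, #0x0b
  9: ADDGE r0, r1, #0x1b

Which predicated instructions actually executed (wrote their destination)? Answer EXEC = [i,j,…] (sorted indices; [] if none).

EXEC = [1,2,5,8]

[0] flags=1001 → (cmp)
[1] flags=1001 GT?T → r3=0xa5
[2] flags=1001 NE?T → r0=0x8e
[3] flags=1001 PL?F → skip
[4] flags=1000 → (cmp)
[5] flags=1000 NE?T → r1=0x4d
[6] flags=1000 CS?F → skip
[7] flags=0011 → (cmp)
[8] flags=0011 LE?T → r0=0xcf
[9] flags=0011 GE?F → skip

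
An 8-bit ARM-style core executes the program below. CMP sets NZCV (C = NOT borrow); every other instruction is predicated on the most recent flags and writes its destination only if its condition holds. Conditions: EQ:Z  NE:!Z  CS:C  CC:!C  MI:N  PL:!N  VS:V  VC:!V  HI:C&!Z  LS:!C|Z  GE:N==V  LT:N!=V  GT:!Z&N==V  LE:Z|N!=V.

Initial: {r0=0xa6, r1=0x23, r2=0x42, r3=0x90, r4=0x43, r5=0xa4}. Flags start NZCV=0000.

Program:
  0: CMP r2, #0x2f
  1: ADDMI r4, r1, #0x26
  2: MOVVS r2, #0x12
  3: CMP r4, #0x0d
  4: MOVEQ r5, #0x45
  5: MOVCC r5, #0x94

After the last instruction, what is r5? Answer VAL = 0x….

[0] flags=0010 → (cmp)
[1] flags=0010 MI?F → skip
[2] flags=0010 VS?F → skip
[3] flags=0010 → (cmp)
[4] flags=0010 EQ?F → skip
[5] flags=0010 CC?F → skip

VAL = 0xa4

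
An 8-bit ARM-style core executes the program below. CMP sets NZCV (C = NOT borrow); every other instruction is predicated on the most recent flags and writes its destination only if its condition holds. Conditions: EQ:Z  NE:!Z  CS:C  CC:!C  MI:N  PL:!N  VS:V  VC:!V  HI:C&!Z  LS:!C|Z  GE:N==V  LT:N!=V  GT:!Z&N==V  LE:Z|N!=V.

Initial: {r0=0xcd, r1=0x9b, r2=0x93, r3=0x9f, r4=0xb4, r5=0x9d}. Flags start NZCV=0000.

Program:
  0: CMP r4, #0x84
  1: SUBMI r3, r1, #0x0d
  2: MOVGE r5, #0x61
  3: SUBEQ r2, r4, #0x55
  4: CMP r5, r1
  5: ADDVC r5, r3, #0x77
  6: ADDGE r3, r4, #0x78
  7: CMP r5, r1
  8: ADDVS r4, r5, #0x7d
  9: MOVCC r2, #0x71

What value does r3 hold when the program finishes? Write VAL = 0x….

VAL = 0x2c

[0] flags=0010 → (cmp)
[1] flags=0010 MI?F → skip
[2] flags=0010 GE?T → r5=0x61
[3] flags=0010 EQ?F → skip
[4] flags=1001 → (cmp)
[5] flags=1001 VC?F → skip
[6] flags=1001 GE?T → r3=0x2c
[7] flags=1001 → (cmp)
[8] flags=1001 VS?T → r4=0xde
[9] flags=1001 CC?T → r2=0x71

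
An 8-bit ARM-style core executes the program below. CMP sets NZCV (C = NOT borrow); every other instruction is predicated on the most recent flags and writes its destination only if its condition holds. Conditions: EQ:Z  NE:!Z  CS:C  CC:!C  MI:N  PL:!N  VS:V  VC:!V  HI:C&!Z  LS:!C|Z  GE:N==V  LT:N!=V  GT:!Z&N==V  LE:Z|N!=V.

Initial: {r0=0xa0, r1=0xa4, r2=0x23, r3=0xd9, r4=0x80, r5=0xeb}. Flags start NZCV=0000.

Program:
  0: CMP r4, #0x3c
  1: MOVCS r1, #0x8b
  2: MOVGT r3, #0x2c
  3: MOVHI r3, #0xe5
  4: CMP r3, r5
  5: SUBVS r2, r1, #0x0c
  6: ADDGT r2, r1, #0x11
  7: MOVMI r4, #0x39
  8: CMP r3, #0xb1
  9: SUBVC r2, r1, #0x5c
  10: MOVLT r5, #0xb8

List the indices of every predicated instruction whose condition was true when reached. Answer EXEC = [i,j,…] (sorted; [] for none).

0: ✓ CMP  NZCV=0011
1: ✓ MOVCS  r1←0x8b
2: · MOVGT
3: ✓ MOVHI  r3←0xe5
4: ✓ CMP  NZCV=1000
5: · SUBVS
6: · ADDGT
7: ✓ MOVMI  r4←0x39
8: ✓ CMP  NZCV=0010
9: ✓ SUBVC  r2←0x2f
10: · MOVLT

EXEC = [1,3,7,9]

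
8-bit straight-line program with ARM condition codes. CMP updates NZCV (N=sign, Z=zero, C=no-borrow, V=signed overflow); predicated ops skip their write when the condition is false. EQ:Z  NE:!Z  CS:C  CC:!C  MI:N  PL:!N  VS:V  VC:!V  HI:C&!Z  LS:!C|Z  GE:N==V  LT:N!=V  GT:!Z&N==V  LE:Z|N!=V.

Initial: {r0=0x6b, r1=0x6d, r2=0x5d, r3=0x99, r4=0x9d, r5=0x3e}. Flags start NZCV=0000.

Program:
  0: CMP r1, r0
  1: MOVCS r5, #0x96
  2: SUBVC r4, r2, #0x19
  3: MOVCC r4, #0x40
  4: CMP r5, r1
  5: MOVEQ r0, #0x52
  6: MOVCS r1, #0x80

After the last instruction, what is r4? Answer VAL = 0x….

VAL = 0x44

0: ✓ CMP  NZCV=0010
1: ✓ MOVCS  r5←0x96
2: ✓ SUBVC  r4←0x44
3: · MOVCC
4: ✓ CMP  NZCV=0011
5: · MOVEQ
6: ✓ MOVCS  r1←0x80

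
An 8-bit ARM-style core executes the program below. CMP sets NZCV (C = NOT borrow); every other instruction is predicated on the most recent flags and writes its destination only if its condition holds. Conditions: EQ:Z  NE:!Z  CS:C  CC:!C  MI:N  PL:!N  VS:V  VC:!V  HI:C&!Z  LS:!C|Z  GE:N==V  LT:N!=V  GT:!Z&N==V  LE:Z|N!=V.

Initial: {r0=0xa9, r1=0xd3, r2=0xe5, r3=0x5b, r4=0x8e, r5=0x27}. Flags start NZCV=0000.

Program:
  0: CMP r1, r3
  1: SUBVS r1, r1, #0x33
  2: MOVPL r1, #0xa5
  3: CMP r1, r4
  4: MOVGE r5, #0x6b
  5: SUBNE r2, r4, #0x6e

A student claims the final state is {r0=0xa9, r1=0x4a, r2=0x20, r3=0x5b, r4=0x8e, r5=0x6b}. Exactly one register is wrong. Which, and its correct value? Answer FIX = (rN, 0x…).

0: ✓ CMP  NZCV=0011
1: ✓ SUBVS  r1←0xa0
2: ✓ MOVPL  r1←0xa5
3: ✓ CMP  NZCV=0010
4: ✓ MOVGE  r5←0x6b
5: ✓ SUBNE  r2←0x20

FIX = (r1, 0xa5)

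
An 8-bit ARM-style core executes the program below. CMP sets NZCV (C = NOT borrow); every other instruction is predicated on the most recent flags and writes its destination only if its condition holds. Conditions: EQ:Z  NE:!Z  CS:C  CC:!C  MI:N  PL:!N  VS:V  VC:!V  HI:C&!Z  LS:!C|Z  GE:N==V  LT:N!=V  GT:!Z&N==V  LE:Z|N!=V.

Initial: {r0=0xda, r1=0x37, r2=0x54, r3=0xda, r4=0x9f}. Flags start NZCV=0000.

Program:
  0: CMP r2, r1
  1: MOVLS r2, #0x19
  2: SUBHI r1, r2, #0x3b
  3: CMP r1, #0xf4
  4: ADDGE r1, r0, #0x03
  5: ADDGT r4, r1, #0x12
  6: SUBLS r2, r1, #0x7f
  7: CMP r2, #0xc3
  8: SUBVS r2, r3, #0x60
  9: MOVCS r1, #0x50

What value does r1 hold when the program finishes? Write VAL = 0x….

VAL = 0xdd

0: ✓ CMP  NZCV=0010
1: · MOVLS
2: ✓ SUBHI  r1←0x19
3: ✓ CMP  NZCV=0000
4: ✓ ADDGE  r1←0xdd
5: ✓ ADDGT  r4←0xef
6: ✓ SUBLS  r2←0x5e
7: ✓ CMP  NZCV=1001
8: ✓ SUBVS  r2←0x7a
9: · MOVCS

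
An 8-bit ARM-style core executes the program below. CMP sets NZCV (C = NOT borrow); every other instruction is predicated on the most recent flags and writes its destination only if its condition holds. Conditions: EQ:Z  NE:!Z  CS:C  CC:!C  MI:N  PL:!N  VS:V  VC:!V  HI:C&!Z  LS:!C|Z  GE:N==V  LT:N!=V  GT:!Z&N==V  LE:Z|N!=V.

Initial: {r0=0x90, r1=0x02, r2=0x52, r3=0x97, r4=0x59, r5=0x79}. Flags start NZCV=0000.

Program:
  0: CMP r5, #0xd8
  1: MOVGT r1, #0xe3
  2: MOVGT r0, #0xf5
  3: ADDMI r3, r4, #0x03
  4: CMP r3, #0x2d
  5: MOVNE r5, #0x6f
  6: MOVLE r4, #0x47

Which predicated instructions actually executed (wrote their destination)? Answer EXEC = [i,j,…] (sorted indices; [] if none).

0: ✓ CMP  NZCV=1001
1: ✓ MOVGT  r1←0xe3
2: ✓ MOVGT  r0←0xf5
3: ✓ ADDMI  r3←0x5c
4: ✓ CMP  NZCV=0010
5: ✓ MOVNE  r5←0x6f
6: · MOVLE

EXEC = [1,2,3,5]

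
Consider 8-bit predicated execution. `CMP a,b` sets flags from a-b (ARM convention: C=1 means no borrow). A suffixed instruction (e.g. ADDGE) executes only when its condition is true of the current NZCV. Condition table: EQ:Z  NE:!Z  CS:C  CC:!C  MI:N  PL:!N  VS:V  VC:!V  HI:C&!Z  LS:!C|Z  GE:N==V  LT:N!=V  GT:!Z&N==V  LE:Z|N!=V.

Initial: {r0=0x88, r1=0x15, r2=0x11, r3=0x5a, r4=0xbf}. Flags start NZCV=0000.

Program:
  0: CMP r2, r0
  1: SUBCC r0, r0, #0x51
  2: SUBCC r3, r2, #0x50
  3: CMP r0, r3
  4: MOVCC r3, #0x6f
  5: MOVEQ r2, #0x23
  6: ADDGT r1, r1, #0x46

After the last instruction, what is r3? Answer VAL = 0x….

[0] flags=1001 → (cmp)
[1] flags=1001 CC?T → r0=0x37
[2] flags=1001 CC?T → r3=0xc1
[3] flags=0000 → (cmp)
[4] flags=0000 CC?T → r3=0x6f
[5] flags=0000 EQ?F → skip
[6] flags=0000 GT?T → r1=0x5b

VAL = 0x6f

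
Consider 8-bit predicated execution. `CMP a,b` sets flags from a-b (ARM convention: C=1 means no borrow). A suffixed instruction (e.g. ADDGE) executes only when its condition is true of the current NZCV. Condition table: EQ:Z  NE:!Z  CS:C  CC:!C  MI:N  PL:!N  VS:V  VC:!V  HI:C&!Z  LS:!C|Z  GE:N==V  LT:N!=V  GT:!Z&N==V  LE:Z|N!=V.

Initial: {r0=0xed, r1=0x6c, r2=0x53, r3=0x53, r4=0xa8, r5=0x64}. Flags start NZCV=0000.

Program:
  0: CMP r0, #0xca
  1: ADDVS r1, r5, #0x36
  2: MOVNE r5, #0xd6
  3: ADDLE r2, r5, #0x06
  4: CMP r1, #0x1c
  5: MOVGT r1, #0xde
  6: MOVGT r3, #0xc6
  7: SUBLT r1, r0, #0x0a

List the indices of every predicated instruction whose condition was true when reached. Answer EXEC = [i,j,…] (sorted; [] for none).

[0] flags=0010 → (cmp)
[1] flags=0010 VS?F → skip
[2] flags=0010 NE?T → r5=0xd6
[3] flags=0010 LE?F → skip
[4] flags=0010 → (cmp)
[5] flags=0010 GT?T → r1=0xde
[6] flags=0010 GT?T → r3=0xc6
[7] flags=0010 LT?F → skip

EXEC = [2,5,6]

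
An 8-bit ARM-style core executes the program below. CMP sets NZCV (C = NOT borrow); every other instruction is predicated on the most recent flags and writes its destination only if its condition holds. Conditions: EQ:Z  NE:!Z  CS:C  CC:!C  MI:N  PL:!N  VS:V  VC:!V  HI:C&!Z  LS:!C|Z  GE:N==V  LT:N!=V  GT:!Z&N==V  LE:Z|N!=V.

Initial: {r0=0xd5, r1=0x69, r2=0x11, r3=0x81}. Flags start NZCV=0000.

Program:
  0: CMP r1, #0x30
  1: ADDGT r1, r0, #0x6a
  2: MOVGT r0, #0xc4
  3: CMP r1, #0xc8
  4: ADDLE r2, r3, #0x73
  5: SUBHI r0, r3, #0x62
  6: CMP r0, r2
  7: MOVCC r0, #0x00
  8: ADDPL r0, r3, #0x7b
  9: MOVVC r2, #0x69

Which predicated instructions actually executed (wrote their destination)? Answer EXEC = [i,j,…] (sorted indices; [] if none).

EXEC = [1,2,9]

0: ✓ CMP  NZCV=0010
1: ✓ ADDGT  r1←0x3f
2: ✓ MOVGT  r0←0xc4
3: ✓ CMP  NZCV=0000
4: · ADDLE
5: · SUBHI
6: ✓ CMP  NZCV=1010
7: · MOVCC
8: · ADDPL
9: ✓ MOVVC  r2←0x69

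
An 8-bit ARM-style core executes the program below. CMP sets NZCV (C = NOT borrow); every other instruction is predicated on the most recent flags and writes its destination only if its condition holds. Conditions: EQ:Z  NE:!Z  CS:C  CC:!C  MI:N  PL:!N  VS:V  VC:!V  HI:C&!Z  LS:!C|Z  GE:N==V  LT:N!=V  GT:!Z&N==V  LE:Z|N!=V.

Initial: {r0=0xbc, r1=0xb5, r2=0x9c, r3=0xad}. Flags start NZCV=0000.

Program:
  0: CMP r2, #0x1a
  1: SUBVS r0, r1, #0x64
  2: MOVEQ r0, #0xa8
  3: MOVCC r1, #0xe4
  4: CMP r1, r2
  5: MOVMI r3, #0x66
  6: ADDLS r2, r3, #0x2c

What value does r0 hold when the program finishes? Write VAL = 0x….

0: ✓ CMP  NZCV=1010
1: · SUBVS
2: · MOVEQ
3: · MOVCC
4: ✓ CMP  NZCV=0010
5: · MOVMI
6: · ADDLS

VAL = 0xbc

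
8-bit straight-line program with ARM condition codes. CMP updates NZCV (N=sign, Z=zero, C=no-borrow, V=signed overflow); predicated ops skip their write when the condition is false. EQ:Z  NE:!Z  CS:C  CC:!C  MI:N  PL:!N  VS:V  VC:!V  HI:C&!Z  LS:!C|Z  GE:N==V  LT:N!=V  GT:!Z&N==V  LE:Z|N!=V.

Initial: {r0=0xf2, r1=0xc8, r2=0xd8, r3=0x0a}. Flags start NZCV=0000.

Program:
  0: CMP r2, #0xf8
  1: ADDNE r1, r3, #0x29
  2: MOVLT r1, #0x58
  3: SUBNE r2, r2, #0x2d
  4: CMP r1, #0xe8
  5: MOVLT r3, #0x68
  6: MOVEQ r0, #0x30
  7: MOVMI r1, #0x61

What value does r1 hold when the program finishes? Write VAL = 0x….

0: ✓ CMP  NZCV=1000
1: ✓ ADDNE  r1←0x33
2: ✓ MOVLT  r1←0x58
3: ✓ SUBNE  r2←0xab
4: ✓ CMP  NZCV=0000
5: · MOVLT
6: · MOVEQ
7: · MOVMI

VAL = 0x58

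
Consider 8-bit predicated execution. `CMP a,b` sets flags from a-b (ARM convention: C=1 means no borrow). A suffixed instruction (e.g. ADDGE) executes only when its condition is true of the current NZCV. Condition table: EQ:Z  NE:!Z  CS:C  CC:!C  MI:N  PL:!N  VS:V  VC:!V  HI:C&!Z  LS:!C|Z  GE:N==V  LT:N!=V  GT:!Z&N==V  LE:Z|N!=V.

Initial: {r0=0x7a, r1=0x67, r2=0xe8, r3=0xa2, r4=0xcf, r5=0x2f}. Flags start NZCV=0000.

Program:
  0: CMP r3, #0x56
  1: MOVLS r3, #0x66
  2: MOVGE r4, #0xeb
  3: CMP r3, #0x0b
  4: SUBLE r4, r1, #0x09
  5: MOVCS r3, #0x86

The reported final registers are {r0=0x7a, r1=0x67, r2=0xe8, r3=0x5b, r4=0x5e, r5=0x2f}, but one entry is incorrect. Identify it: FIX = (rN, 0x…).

[0] flags=0011 → (cmp)
[1] flags=0011 LS?F → skip
[2] flags=0011 GE?F → skip
[3] flags=1010 → (cmp)
[4] flags=1010 LE?T → r4=0x5e
[5] flags=1010 CS?T → r3=0x86

FIX = (r3, 0x86)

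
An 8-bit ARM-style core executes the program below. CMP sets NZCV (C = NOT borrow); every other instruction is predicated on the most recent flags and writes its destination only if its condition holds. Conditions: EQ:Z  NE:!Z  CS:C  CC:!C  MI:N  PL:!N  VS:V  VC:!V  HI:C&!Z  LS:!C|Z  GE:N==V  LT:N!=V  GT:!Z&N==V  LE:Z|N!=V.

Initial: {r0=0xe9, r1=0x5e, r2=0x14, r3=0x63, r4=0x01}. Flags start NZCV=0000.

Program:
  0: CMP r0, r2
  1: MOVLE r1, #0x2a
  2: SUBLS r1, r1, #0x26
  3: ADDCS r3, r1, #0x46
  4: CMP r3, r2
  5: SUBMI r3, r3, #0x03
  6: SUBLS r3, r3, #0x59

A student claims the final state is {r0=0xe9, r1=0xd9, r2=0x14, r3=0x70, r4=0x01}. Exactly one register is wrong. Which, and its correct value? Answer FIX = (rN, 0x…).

0: ✓ CMP  NZCV=1010
1: ✓ MOVLE  r1←0x2a
2: · SUBLS
3: ✓ ADDCS  r3←0x70
4: ✓ CMP  NZCV=0010
5: · SUBMI
6: · SUBLS

FIX = (r1, 0x2a)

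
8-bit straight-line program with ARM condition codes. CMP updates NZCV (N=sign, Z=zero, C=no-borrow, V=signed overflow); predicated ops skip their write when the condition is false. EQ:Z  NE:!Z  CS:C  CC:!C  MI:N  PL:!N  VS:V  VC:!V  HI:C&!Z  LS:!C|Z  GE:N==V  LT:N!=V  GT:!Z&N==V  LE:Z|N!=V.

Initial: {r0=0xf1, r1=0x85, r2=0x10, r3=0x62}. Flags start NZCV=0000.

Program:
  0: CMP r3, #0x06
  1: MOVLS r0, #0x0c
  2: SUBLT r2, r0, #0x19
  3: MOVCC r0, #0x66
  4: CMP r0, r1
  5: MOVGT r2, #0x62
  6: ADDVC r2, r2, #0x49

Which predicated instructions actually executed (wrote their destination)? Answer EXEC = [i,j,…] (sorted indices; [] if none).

[0] flags=0010 → (cmp)
[1] flags=0010 LS?F → skip
[2] flags=0010 LT?F → skip
[3] flags=0010 CC?F → skip
[4] flags=0010 → (cmp)
[5] flags=0010 GT?T → r2=0x62
[6] flags=0010 VC?T → r2=0xab

EXEC = [5,6]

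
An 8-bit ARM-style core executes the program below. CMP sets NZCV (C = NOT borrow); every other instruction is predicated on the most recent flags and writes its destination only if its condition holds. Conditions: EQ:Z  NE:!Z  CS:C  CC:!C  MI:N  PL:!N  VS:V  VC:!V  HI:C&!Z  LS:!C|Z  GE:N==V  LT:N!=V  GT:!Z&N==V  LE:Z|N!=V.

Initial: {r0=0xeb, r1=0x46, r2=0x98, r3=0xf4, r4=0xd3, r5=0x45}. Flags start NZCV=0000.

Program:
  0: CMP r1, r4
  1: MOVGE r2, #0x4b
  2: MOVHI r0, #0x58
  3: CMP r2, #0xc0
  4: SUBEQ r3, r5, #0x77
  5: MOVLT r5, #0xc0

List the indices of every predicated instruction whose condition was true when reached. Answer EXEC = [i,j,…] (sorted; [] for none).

[0] flags=0000 → (cmp)
[1] flags=0000 GE?T → r2=0x4b
[2] flags=0000 HI?F → skip
[3] flags=1001 → (cmp)
[4] flags=1001 EQ?F → skip
[5] flags=1001 LT?F → skip

EXEC = [1]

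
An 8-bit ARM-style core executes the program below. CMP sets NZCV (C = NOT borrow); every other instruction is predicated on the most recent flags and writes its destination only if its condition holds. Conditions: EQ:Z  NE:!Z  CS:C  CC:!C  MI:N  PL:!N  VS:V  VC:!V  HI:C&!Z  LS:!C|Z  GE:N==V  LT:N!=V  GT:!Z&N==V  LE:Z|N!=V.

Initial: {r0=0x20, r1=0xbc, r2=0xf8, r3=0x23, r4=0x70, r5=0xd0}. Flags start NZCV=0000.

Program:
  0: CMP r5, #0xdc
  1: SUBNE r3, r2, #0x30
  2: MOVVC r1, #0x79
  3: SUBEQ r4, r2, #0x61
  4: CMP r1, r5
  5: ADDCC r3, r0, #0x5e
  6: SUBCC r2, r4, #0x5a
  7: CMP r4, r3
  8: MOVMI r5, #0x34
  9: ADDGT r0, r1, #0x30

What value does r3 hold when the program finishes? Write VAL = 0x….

VAL = 0x7e

0: ✓ CMP  NZCV=1000
1: ✓ SUBNE  r3←0xc8
2: ✓ MOVVC  r1←0x79
3: · SUBEQ
4: ✓ CMP  NZCV=1001
5: ✓ ADDCC  r3←0x7e
6: ✓ SUBCC  r2←0x16
7: ✓ CMP  NZCV=1000
8: ✓ MOVMI  r5←0x34
9: · ADDGT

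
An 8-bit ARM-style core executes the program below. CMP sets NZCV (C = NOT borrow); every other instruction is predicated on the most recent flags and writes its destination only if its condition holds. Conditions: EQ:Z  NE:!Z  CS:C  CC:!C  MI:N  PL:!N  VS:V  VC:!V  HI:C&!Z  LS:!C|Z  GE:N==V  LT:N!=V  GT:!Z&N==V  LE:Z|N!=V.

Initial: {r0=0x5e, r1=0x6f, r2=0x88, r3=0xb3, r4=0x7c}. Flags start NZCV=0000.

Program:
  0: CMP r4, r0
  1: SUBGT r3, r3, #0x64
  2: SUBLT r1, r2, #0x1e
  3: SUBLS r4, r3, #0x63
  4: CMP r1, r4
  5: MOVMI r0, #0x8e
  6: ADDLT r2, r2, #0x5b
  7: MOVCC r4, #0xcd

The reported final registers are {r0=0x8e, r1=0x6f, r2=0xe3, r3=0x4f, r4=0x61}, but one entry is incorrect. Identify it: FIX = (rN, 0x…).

[0] flags=0010 → (cmp)
[1] flags=0010 GT?T → r3=0x4f
[2] flags=0010 LT?F → skip
[3] flags=0010 LS?F → skip
[4] flags=1000 → (cmp)
[5] flags=1000 MI?T → r0=0x8e
[6] flags=1000 LT?T → r2=0xe3
[7] flags=1000 CC?T → r4=0xcd

FIX = (r4, 0xcd)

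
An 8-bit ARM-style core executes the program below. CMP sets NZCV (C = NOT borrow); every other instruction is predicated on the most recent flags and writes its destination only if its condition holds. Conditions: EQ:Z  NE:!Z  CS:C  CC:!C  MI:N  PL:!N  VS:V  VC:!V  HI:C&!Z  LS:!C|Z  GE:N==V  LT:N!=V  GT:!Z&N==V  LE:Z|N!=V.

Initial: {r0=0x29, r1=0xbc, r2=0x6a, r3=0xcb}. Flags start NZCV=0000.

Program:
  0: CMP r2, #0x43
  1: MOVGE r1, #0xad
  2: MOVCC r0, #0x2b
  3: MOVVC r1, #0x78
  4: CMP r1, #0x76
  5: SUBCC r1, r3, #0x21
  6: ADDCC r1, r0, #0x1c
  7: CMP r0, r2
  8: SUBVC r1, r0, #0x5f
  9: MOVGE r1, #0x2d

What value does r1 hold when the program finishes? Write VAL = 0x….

0: ✓ CMP  NZCV=0010
1: ✓ MOVGE  r1←0xad
2: · MOVCC
3: ✓ MOVVC  r1←0x78
4: ✓ CMP  NZCV=0010
5: · SUBCC
6: · ADDCC
7: ✓ CMP  NZCV=1000
8: ✓ SUBVC  r1←0xca
9: · MOVGE

VAL = 0xca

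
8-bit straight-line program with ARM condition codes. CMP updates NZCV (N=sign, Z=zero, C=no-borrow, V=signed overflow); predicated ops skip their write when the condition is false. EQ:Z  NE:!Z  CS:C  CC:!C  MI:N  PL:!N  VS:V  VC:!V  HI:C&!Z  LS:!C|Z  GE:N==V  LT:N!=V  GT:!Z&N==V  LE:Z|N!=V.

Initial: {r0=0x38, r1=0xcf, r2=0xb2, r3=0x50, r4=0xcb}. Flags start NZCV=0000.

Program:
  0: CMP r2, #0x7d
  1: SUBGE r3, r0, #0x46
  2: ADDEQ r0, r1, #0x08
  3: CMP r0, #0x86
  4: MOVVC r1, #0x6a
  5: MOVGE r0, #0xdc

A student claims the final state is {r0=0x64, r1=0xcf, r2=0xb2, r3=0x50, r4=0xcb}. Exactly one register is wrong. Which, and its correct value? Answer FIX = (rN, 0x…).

[0] flags=0011 → (cmp)
[1] flags=0011 GE?F → skip
[2] flags=0011 EQ?F → skip
[3] flags=1001 → (cmp)
[4] flags=1001 VC?F → skip
[5] flags=1001 GE?T → r0=0xdc

FIX = (r0, 0xdc)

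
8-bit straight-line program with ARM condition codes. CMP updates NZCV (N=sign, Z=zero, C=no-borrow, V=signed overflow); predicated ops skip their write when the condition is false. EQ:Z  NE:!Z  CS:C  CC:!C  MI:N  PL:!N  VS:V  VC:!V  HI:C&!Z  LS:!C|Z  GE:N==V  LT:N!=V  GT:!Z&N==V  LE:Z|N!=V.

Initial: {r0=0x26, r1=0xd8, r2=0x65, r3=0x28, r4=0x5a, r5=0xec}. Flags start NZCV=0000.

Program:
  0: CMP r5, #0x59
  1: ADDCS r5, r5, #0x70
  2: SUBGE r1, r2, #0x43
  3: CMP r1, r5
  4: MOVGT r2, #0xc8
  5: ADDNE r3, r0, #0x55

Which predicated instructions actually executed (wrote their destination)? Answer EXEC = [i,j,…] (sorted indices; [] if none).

EXEC = [1,5]

0: ✓ CMP  NZCV=1010
1: ✓ ADDCS  r5←0x5c
2: · SUBGE
3: ✓ CMP  NZCV=0011
4: · MOVGT
5: ✓ ADDNE  r3←0x7b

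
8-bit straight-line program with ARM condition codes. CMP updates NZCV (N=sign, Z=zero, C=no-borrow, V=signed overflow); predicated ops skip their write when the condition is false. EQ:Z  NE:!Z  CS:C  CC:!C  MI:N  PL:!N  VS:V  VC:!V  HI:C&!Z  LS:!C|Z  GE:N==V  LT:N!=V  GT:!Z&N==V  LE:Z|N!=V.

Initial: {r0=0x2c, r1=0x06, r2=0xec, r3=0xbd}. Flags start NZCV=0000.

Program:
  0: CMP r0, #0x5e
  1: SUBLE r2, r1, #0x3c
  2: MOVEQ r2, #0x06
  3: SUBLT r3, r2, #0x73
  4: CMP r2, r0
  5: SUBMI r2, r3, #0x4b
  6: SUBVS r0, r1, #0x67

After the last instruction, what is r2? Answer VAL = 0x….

0: ✓ CMP  NZCV=1000
1: ✓ SUBLE  r2←0xca
2: · MOVEQ
3: ✓ SUBLT  r3←0x57
4: ✓ CMP  NZCV=1010
5: ✓ SUBMI  r2←0x0c
6: · SUBVS

VAL = 0x0c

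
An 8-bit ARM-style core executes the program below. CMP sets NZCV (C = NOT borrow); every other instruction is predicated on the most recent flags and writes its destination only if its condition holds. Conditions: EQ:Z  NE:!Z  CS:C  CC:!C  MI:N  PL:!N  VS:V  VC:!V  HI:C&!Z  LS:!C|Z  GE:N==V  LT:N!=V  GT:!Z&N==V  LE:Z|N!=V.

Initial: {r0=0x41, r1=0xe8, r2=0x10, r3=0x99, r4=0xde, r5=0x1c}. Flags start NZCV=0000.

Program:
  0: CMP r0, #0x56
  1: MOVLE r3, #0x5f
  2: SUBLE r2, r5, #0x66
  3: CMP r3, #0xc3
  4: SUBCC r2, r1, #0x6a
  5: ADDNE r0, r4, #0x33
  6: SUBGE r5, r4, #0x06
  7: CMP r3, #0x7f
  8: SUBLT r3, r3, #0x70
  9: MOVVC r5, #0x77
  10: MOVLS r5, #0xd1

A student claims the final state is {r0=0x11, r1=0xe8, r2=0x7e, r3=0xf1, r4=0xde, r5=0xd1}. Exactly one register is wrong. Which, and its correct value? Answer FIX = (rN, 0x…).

[0] flags=1000 → (cmp)
[1] flags=1000 LE?T → r3=0x5f
[2] flags=1000 LE?T → r2=0xb6
[3] flags=1001 → (cmp)
[4] flags=1001 CC?T → r2=0x7e
[5] flags=1001 NE?T → r0=0x11
[6] flags=1001 GE?T → r5=0xd8
[7] flags=1000 → (cmp)
[8] flags=1000 LT?T → r3=0xef
[9] flags=1000 VC?T → r5=0x77
[10] flags=1000 LS?T → r5=0xd1

FIX = (r3, 0xef)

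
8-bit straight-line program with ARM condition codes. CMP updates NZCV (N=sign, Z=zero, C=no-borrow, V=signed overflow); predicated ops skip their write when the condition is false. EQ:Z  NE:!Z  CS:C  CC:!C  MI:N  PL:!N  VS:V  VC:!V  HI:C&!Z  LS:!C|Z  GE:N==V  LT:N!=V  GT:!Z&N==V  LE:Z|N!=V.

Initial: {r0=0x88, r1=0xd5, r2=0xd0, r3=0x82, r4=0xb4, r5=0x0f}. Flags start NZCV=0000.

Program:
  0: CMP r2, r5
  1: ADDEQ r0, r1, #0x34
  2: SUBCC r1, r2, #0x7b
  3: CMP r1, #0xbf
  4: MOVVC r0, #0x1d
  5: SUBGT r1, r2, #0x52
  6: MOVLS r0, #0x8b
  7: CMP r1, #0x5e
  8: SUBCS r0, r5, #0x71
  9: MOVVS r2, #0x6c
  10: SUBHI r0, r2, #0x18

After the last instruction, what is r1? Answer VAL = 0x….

VAL = 0x7e

[0] flags=1010 → (cmp)
[1] flags=1010 EQ?F → skip
[2] flags=1010 CC?F → skip
[3] flags=0010 → (cmp)
[4] flags=0010 VC?T → r0=0x1d
[5] flags=0010 GT?T → r1=0x7e
[6] flags=0010 LS?F → skip
[7] flags=0010 → (cmp)
[8] flags=0010 CS?T → r0=0x9e
[9] flags=0010 VS?F → skip
[10] flags=0010 HI?T → r0=0xb8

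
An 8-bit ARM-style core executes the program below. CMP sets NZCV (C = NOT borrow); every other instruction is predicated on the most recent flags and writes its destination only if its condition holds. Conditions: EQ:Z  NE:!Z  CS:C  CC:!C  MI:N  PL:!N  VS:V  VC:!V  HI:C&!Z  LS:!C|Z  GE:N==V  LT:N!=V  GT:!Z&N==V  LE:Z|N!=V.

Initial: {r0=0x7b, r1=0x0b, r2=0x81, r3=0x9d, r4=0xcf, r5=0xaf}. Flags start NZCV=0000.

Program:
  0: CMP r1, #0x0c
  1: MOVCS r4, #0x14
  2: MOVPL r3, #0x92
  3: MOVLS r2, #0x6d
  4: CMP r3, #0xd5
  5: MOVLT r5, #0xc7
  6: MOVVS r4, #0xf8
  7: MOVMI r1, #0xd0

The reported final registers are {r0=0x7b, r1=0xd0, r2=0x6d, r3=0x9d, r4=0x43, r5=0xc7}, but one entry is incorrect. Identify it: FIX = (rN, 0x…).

0: ✓ CMP  NZCV=1000
1: · MOVCS
2: · MOVPL
3: ✓ MOVLS  r2←0x6d
4: ✓ CMP  NZCV=1000
5: ✓ MOVLT  r5←0xc7
6: · MOVVS
7: ✓ MOVMI  r1←0xd0

FIX = (r4, 0xcf)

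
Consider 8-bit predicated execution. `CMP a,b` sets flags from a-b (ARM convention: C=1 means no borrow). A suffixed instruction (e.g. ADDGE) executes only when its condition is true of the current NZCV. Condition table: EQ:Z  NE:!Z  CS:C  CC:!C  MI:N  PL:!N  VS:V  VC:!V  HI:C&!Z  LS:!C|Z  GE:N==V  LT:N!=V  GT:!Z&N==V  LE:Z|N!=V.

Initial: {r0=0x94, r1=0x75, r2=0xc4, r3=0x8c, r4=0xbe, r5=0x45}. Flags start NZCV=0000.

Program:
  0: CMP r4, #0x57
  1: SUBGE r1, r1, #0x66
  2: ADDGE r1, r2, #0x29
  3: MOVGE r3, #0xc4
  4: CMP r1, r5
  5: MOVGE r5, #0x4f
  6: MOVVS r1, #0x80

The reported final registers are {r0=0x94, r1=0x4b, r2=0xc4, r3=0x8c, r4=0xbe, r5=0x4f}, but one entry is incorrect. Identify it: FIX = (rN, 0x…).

0: ✓ CMP  NZCV=0011
1: · SUBGE
2: · ADDGE
3: · MOVGE
4: ✓ CMP  NZCV=0010
5: ✓ MOVGE  r5←0x4f
6: · MOVVS

FIX = (r1, 0x75)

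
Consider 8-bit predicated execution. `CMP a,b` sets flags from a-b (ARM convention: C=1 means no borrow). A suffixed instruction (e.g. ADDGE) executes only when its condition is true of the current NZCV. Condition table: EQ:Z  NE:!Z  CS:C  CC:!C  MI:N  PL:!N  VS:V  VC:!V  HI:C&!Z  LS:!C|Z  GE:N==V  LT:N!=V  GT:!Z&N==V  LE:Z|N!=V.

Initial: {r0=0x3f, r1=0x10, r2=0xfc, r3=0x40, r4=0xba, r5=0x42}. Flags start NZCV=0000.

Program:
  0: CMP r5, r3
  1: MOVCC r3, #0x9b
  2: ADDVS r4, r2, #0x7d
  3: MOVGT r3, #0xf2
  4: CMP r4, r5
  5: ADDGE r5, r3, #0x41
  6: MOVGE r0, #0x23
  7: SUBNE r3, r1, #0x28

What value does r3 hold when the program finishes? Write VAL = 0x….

VAL = 0xe8

[0] flags=0010 → (cmp)
[1] flags=0010 CC?F → skip
[2] flags=0010 VS?F → skip
[3] flags=0010 GT?T → r3=0xf2
[4] flags=0011 → (cmp)
[5] flags=0011 GE?F → skip
[6] flags=0011 GE?F → skip
[7] flags=0011 NE?T → r3=0xe8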